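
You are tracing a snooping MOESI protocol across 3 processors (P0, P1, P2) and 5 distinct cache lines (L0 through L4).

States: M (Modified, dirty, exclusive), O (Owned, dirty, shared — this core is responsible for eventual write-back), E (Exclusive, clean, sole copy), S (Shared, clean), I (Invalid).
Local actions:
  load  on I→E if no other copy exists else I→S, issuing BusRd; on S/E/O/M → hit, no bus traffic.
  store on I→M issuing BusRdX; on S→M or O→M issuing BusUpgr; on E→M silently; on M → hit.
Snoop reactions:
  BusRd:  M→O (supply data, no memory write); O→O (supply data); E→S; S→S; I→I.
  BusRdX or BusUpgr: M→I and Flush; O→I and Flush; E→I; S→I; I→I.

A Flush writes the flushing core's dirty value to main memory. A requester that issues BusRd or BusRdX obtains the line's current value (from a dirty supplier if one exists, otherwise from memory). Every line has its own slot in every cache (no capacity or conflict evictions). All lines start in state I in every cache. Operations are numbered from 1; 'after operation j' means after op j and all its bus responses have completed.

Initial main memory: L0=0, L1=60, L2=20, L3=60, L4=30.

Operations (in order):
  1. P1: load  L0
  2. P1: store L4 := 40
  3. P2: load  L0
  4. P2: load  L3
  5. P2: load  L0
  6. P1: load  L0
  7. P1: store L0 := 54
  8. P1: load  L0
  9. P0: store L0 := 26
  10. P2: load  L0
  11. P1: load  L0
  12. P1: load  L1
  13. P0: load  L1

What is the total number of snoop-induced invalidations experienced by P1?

invalidations = 1

  op1 P1: load  L0 → I/E/I on L0; bus BusRd; mem=0
  op2 P1: store L4 := 40 → I/M/I on L4; bus BusRdX; mem=30
  op3 P2: load  L0 → I/S/S on L0; bus BusRd; mem=0
  op4 P2: load  L3 → I/I/E on L3; bus BusRd; mem=60
  op5 P2: load  L0 → I/S/S on L0; bus (none); mem=0
  op6 P1: load  L0 → I/S/S on L0; bus (none); mem=0
  op7 P1: store L0 := 54 → I/M/I on L0; bus BusUpgr; mem=0
  op8 P1: load  L0 → I/M/I on L0; bus (none); mem=0
  op9 P0: store L0 := 26 → M/I/I on L0; bus BusRdX Flush; mem=54
  op10 P2: load  L0 → O/I/S on L0; bus BusRd; mem=54
  op11 P1: load  L0 → O/S/S on L0; bus BusRd; mem=54
  op12 P1: load  L1 → I/E/I on L1; bus BusRd; mem=60
  op13 P0: load  L1 → S/S/I on L1; bus BusRd; mem=60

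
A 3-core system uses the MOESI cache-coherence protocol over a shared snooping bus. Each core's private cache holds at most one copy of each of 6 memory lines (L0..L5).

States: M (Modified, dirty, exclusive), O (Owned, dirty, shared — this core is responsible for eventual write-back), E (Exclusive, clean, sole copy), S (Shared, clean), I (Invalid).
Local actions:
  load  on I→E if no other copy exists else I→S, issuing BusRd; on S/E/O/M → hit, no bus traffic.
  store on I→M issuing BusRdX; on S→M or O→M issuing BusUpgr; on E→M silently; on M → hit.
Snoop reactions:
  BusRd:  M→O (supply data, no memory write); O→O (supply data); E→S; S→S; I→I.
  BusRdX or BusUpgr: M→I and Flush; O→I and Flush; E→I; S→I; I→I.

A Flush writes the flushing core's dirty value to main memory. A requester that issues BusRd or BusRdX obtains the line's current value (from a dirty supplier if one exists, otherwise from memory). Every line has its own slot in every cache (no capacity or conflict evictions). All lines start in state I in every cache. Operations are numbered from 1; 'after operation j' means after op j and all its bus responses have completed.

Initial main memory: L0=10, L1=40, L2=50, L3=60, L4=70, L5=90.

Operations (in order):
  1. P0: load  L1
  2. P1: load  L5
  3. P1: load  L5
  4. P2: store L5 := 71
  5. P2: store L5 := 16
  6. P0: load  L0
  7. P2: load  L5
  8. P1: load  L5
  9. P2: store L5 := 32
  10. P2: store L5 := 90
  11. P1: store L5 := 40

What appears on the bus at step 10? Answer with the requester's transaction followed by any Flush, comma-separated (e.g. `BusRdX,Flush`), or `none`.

1. P0: load  L1  bus=[BusRd]  L1: P0=E P1=I P2=I  mem[L1]=40
2. P1: load  L5  bus=[BusRd]  L5: P0=I P1=E P2=I  mem[L5]=90
3. P1: load  L5  bus=[-]  L5: P0=I P1=E P2=I  mem[L5]=90
4. P2: store L5 := 71  bus=[BusRdX]  L5: P0=I P1=I P2=M  mem[L5]=90
5. P2: store L5 := 16  bus=[-]  L5: P0=I P1=I P2=M  mem[L5]=90
6. P0: load  L0  bus=[BusRd]  L0: P0=E P1=I P2=I  mem[L0]=10
7. P2: load  L5  bus=[-]  L5: P0=I P1=I P2=M  mem[L5]=90
8. P1: load  L5  bus=[BusRd]  L5: P0=I P1=S P2=O  mem[L5]=90
9. P2: store L5 := 32  bus=[BusUpgr]  L5: P0=I P1=I P2=M  mem[L5]=90
10. P2: store L5 := 90  bus=[-]  L5: P0=I P1=I P2=M  mem[L5]=90
11. P1: store L5 := 40  bus=[BusRdX,Flush]  L5: P0=I P1=M P2=I  mem[L5]=90

bus = none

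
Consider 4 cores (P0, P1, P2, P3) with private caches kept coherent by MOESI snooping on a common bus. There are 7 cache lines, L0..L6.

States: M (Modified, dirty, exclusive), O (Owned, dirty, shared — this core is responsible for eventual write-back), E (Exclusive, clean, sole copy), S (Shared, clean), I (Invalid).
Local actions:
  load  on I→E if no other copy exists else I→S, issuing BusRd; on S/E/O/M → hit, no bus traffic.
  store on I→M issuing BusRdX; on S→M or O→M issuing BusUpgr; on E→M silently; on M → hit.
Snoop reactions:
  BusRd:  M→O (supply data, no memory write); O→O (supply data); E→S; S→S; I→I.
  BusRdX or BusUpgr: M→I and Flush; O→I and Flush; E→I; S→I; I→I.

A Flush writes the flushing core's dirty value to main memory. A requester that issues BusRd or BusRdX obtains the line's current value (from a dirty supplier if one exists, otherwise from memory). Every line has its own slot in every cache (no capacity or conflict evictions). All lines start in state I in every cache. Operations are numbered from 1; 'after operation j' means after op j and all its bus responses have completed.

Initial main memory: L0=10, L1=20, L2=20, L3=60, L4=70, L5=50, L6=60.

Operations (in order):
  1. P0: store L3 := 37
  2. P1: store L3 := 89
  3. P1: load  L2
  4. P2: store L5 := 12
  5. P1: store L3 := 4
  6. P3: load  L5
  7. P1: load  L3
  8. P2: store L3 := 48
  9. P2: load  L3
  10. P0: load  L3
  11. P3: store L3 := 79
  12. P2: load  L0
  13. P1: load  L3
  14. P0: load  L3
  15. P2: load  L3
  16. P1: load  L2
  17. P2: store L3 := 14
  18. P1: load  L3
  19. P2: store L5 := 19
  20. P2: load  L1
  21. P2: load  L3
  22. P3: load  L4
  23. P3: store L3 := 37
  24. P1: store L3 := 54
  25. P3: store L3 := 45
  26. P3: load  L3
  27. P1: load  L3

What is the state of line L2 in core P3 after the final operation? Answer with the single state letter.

state = I

1. P0: store L3 := 37  bus=[BusRdX]  L3: P0=M P1=I P2=I P3=I  mem[L3]=60
2. P1: store L3 := 89  bus=[BusRdX,Flush]  L3: P0=I P1=M P2=I P3=I  mem[L3]=37
3. P1: load  L2  bus=[BusRd]  L2: P0=I P1=E P2=I P3=I  mem[L2]=20
4. P2: store L5 := 12  bus=[BusRdX]  L5: P0=I P1=I P2=M P3=I  mem[L5]=50
5. P1: store L3 := 4  bus=[-]  L3: P0=I P1=M P2=I P3=I  mem[L3]=37
6. P3: load  L5  bus=[BusRd]  L5: P0=I P1=I P2=O P3=S  mem[L5]=50
7. P1: load  L3  bus=[-]  L3: P0=I P1=M P2=I P3=I  mem[L3]=37
8. P2: store L3 := 48  bus=[BusRdX,Flush]  L3: P0=I P1=I P2=M P3=I  mem[L3]=4
9. P2: load  L3  bus=[-]  L3: P0=I P1=I P2=M P3=I  mem[L3]=4
10. P0: load  L3  bus=[BusRd]  L3: P0=S P1=I P2=O P3=I  mem[L3]=4
11. P3: store L3 := 79  bus=[BusRdX,Flush]  L3: P0=I P1=I P2=I P3=M  mem[L3]=48
12. P2: load  L0  bus=[BusRd]  L0: P0=I P1=I P2=E P3=I  mem[L0]=10
13. P1: load  L3  bus=[BusRd]  L3: P0=I P1=S P2=I P3=O  mem[L3]=48
14. P0: load  L3  bus=[BusRd]  L3: P0=S P1=S P2=I P3=O  mem[L3]=48
15. P2: load  L3  bus=[BusRd]  L3: P0=S P1=S P2=S P3=O  mem[L3]=48
16. P1: load  L2  bus=[-]  L2: P0=I P1=E P2=I P3=I  mem[L2]=20
17. P2: store L3 := 14  bus=[BusUpgr,Flush]  L3: P0=I P1=I P2=M P3=I  mem[L3]=79
18. P1: load  L3  bus=[BusRd]  L3: P0=I P1=S P2=O P3=I  mem[L3]=79
19. P2: store L5 := 19  bus=[BusUpgr]  L5: P0=I P1=I P2=M P3=I  mem[L5]=50
20. P2: load  L1  bus=[BusRd]  L1: P0=I P1=I P2=E P3=I  mem[L1]=20
21. P2: load  L3  bus=[-]  L3: P0=I P1=S P2=O P3=I  mem[L3]=79
22. P3: load  L4  bus=[BusRd]  L4: P0=I P1=I P2=I P3=E  mem[L4]=70
23. P3: store L3 := 37  bus=[BusRdX,Flush]  L3: P0=I P1=I P2=I P3=M  mem[L3]=14
24. P1: store L3 := 54  bus=[BusRdX,Flush]  L3: P0=I P1=M P2=I P3=I  mem[L3]=37
25. P3: store L3 := 45  bus=[BusRdX,Flush]  L3: P0=I P1=I P2=I P3=M  mem[L3]=54
26. P3: load  L3  bus=[-]  L3: P0=I P1=I P2=I P3=M  mem[L3]=54
27. P1: load  L3  bus=[BusRd]  L3: P0=I P1=S P2=I P3=O  mem[L3]=54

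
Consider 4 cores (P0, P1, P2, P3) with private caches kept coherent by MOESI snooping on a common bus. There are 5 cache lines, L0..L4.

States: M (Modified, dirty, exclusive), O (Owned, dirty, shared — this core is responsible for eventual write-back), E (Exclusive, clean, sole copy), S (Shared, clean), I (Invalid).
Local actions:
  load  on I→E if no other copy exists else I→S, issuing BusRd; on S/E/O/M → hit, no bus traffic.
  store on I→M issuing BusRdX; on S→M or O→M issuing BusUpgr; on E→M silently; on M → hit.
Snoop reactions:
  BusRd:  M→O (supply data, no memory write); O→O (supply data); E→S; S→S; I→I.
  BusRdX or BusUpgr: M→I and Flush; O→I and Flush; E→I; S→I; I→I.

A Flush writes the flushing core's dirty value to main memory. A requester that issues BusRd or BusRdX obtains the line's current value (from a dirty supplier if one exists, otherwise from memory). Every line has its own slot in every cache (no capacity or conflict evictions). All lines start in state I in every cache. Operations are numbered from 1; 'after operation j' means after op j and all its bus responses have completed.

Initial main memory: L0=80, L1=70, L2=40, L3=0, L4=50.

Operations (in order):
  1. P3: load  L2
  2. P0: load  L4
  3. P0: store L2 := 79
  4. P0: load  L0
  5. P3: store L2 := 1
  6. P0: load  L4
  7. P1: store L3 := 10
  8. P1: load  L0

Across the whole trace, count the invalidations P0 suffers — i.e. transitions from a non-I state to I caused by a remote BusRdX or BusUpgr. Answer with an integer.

invalidations = 1

1. P3: load  L2  bus=[BusRd]  L2: P0=I P1=I P2=I P3=E  mem[L2]=40
2. P0: load  L4  bus=[BusRd]  L4: P0=E P1=I P2=I P3=I  mem[L4]=50
3. P0: store L2 := 79  bus=[BusRdX]  L2: P0=M P1=I P2=I P3=I  mem[L2]=40
4. P0: load  L0  bus=[BusRd]  L0: P0=E P1=I P2=I P3=I  mem[L0]=80
5. P3: store L2 := 1  bus=[BusRdX,Flush]  L2: P0=I P1=I P2=I P3=M  mem[L2]=79
6. P0: load  L4  bus=[-]  L4: P0=E P1=I P2=I P3=I  mem[L4]=50
7. P1: store L3 := 10  bus=[BusRdX]  L3: P0=I P1=M P2=I P3=I  mem[L3]=0
8. P1: load  L0  bus=[BusRd]  L0: P0=S P1=S P2=I P3=I  mem[L0]=80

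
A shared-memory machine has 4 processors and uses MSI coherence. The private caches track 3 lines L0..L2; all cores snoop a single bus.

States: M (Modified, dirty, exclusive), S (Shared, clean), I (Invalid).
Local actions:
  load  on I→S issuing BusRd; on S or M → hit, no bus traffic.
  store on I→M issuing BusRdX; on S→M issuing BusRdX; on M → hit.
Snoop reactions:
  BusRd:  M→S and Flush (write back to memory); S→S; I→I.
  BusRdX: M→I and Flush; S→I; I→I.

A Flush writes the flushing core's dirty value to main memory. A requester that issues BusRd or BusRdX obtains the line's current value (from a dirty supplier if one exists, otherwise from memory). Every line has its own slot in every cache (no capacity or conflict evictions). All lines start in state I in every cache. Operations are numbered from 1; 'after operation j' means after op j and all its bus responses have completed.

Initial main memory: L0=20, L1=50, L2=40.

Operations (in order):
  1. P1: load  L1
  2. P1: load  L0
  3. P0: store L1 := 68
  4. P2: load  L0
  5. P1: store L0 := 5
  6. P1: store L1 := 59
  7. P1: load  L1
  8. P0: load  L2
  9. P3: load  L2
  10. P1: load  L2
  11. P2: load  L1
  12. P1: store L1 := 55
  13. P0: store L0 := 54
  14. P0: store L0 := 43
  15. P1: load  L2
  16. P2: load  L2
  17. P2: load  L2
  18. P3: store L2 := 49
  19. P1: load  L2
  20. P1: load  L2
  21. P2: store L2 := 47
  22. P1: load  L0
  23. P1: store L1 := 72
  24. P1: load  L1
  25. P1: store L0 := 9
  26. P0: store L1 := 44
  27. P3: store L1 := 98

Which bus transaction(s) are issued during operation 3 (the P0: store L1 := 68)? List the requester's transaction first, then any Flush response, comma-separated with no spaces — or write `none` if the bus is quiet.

bus = BusRdX

[1] P1: load  L1 | P0:I, P1:S(50), P2:I, P3:I | bus: BusRd
[2] P1: load  L0 | P0:I, P1:S(20), P2:I, P3:I | bus: BusRd
[3] P0: store L1 := 68 | P0:M(68), P1:I, P2:I, P3:I | bus: BusRdX
[4] P2: load  L0 | P0:I, P1:S(20), P2:S(20), P3:I | bus: BusRd
[5] P1: store L0 := 5 | P0:I, P1:M(5), P2:I, P3:I | bus: BusRdX
[6] P1: store L1 := 59 | P0:I, P1:M(59), P2:I, P3:I | bus: BusRdX,Flush
[7] P1: load  L1 | P0:I, P1:M(59), P2:I, P3:I | bus: none
[8] P0: load  L2 | P0:S(40), P1:I, P2:I, P3:I | bus: BusRd
[9] P3: load  L2 | P0:S(40), P1:I, P2:I, P3:S(40) | bus: BusRd
[10] P1: load  L2 | P0:S(40), P1:S(40), P2:I, P3:S(40) | bus: BusRd
[11] P2: load  L1 | P0:I, P1:S(59), P2:S(59), P3:I | bus: BusRd,Flush
[12] P1: store L1 := 55 | P0:I, P1:M(55), P2:I, P3:I | bus: BusRdX
[13] P0: store L0 := 54 | P0:M(54), P1:I, P2:I, P3:I | bus: BusRdX,Flush
[14] P0: store L0 := 43 | P0:M(43), P1:I, P2:I, P3:I | bus: none
[15] P1: load  L2 | P0:S(40), P1:S(40), P2:I, P3:S(40) | bus: none
[16] P2: load  L2 | P0:S(40), P1:S(40), P2:S(40), P3:S(40) | bus: BusRd
[17] P2: load  L2 | P0:S(40), P1:S(40), P2:S(40), P3:S(40) | bus: none
[18] P3: store L2 := 49 | P0:I, P1:I, P2:I, P3:M(49) | bus: BusRdX
[19] P1: load  L2 | P0:I, P1:S(49), P2:I, P3:S(49) | bus: BusRd,Flush
[20] P1: load  L2 | P0:I, P1:S(49), P2:I, P3:S(49) | bus: none
[21] P2: store L2 := 47 | P0:I, P1:I, P2:M(47), P3:I | bus: BusRdX
[22] P1: load  L0 | P0:S(43), P1:S(43), P2:I, P3:I | bus: BusRd,Flush
[23] P1: store L1 := 72 | P0:I, P1:M(72), P2:I, P3:I | bus: none
[24] P1: load  L1 | P0:I, P1:M(72), P2:I, P3:I | bus: none
[25] P1: store L0 := 9 | P0:I, P1:M(9), P2:I, P3:I | bus: BusRdX
[26] P0: store L1 := 44 | P0:M(44), P1:I, P2:I, P3:I | bus: BusRdX,Flush
[27] P3: store L1 := 98 | P0:I, P1:I, P2:I, P3:M(98) | bus: BusRdX,Flush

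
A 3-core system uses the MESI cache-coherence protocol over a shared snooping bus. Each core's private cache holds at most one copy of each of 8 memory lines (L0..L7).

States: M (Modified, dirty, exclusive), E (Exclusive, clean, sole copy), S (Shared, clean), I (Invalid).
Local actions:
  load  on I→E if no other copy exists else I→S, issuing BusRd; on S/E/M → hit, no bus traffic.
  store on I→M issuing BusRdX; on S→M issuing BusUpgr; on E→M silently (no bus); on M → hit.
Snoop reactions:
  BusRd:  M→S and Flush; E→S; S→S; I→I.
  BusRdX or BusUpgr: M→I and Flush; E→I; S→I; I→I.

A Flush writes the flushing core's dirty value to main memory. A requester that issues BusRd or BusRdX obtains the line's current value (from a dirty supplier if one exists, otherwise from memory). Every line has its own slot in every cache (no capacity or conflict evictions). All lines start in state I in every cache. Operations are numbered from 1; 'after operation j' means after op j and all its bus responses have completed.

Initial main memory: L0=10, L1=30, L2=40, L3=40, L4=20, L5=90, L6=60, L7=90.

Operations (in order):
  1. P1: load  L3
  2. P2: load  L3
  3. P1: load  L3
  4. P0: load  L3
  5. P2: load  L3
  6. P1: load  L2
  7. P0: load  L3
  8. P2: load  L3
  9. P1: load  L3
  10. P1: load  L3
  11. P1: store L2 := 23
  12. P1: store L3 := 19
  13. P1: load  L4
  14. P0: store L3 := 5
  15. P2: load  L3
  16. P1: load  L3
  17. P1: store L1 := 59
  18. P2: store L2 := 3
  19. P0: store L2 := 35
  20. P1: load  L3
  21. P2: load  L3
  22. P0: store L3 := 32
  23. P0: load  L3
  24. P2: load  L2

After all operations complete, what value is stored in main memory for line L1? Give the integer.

memory[L1] = 30

[1] P1: load  L3 | P0:I, P1:E(40), P2:I | bus: BusRd
[2] P2: load  L3 | P0:I, P1:S(40), P2:S(40) | bus: BusRd
[3] P1: load  L3 | P0:I, P1:S(40), P2:S(40) | bus: none
[4] P0: load  L3 | P0:S(40), P1:S(40), P2:S(40) | bus: BusRd
[5] P2: load  L3 | P0:S(40), P1:S(40), P2:S(40) | bus: none
[6] P1: load  L2 | P0:I, P1:E(40), P2:I | bus: BusRd
[7] P0: load  L3 | P0:S(40), P1:S(40), P2:S(40) | bus: none
[8] P2: load  L3 | P0:S(40), P1:S(40), P2:S(40) | bus: none
[9] P1: load  L3 | P0:S(40), P1:S(40), P2:S(40) | bus: none
[10] P1: load  L3 | P0:S(40), P1:S(40), P2:S(40) | bus: none
[11] P1: store L2 := 23 | P0:I, P1:M(23), P2:I | bus: none
[12] P1: store L3 := 19 | P0:I, P1:M(19), P2:I | bus: BusUpgr
[13] P1: load  L4 | P0:I, P1:E(20), P2:I | bus: BusRd
[14] P0: store L3 := 5 | P0:M(5), P1:I, P2:I | bus: BusRdX,Flush
[15] P2: load  L3 | P0:S(5), P1:I, P2:S(5) | bus: BusRd,Flush
[16] P1: load  L3 | P0:S(5), P1:S(5), P2:S(5) | bus: BusRd
[17] P1: store L1 := 59 | P0:I, P1:M(59), P2:I | bus: BusRdX
[18] P2: store L2 := 3 | P0:I, P1:I, P2:M(3) | bus: BusRdX,Flush
[19] P0: store L2 := 35 | P0:M(35), P1:I, P2:I | bus: BusRdX,Flush
[20] P1: load  L3 | P0:S(5), P1:S(5), P2:S(5) | bus: none
[21] P2: load  L3 | P0:S(5), P1:S(5), P2:S(5) | bus: none
[22] P0: store L3 := 32 | P0:M(32), P1:I, P2:I | bus: BusUpgr
[23] P0: load  L3 | P0:M(32), P1:I, P2:I | bus: none
[24] P2: load  L2 | P0:S(35), P1:I, P2:S(35) | bus: BusRd,Flush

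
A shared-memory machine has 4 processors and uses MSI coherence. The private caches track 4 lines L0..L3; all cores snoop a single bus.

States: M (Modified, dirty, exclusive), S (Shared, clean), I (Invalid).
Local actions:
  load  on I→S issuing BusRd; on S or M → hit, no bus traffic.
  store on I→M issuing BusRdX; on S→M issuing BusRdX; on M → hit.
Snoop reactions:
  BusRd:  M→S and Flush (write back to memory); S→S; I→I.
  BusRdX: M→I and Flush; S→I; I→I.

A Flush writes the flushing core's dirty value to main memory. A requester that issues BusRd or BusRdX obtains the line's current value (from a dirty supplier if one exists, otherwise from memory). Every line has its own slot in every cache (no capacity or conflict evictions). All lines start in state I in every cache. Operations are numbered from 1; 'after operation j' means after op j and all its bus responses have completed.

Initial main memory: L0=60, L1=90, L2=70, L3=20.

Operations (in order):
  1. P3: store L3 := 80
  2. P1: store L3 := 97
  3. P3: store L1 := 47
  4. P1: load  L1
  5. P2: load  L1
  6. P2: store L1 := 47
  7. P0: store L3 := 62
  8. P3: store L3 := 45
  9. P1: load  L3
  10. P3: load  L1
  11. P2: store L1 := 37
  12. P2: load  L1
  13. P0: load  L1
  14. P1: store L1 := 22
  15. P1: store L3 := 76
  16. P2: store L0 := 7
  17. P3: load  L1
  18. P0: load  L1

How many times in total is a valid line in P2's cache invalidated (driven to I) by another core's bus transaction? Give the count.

  op1 P3: store L3 := 80 → I/I/I/M on L3; bus BusRdX; mem=20
  op2 P1: store L3 := 97 → I/M/I/I on L3; bus BusRdX Flush; mem=80
  op3 P3: store L1 := 47 → I/I/I/M on L1; bus BusRdX; mem=90
  op4 P1: load  L1 → I/S/I/S on L1; bus BusRd Flush; mem=47
  op5 P2: load  L1 → I/S/S/S on L1; bus BusRd; mem=47
  op6 P2: store L1 := 47 → I/I/M/I on L1; bus BusRdX; mem=47
  op7 P0: store L3 := 62 → M/I/I/I on L3; bus BusRdX Flush; mem=97
  op8 P3: store L3 := 45 → I/I/I/M on L3; bus BusRdX Flush; mem=62
  op9 P1: load  L3 → I/S/I/S on L3; bus BusRd Flush; mem=45
  op10 P3: load  L1 → I/I/S/S on L1; bus BusRd Flush; mem=47
  op11 P2: store L1 := 37 → I/I/M/I on L1; bus BusRdX; mem=47
  op12 P2: load  L1 → I/I/M/I on L1; bus (none); mem=47
  op13 P0: load  L1 → S/I/S/I on L1; bus BusRd Flush; mem=37
  op14 P1: store L1 := 22 → I/M/I/I on L1; bus BusRdX; mem=37
  op15 P1: store L3 := 76 → I/M/I/I on L3; bus BusRdX; mem=45
  op16 P2: store L0 := 7 → I/I/M/I on L0; bus BusRdX; mem=60
  op17 P3: load  L1 → I/S/I/S on L1; bus BusRd Flush; mem=22
  op18 P0: load  L1 → S/S/I/S on L1; bus BusRd; mem=22

invalidations = 1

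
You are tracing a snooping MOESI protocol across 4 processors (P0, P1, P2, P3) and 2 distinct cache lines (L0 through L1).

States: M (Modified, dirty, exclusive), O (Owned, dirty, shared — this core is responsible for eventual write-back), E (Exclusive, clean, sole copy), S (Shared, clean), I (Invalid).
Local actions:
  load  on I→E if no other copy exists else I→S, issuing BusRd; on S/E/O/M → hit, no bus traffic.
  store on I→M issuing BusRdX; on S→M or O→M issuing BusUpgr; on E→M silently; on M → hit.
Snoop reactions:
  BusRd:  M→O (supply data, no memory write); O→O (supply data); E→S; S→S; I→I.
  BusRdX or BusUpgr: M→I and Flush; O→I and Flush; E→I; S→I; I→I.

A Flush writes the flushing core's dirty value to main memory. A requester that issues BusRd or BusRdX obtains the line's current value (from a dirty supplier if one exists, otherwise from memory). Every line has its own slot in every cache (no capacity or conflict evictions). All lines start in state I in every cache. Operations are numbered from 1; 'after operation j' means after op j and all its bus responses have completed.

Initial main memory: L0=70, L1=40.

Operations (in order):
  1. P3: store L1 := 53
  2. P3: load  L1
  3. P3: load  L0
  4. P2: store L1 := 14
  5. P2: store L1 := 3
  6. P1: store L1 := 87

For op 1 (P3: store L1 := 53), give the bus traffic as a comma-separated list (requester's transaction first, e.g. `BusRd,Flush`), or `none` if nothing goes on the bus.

step 1: P3: store L1 := 53  ⟶  IIIM  (L1)  txn=BusRdX  M[L1]=40
step 2: P3: load  L1  ⟶  IIIM  (L1)  txn=∅  M[L1]=40
step 3: P3: load  L0  ⟶  IIIE  (L0)  txn=BusRd  M[L0]=70
step 4: P2: store L1 := 14  ⟶  IIMI  (L1)  txn=BusRdX+Flush  M[L1]=53
step 5: P2: store L1 := 3  ⟶  IIMI  (L1)  txn=∅  M[L1]=53
step 6: P1: store L1 := 87  ⟶  IMII  (L1)  txn=BusRdX+Flush  M[L1]=3

bus = BusRdX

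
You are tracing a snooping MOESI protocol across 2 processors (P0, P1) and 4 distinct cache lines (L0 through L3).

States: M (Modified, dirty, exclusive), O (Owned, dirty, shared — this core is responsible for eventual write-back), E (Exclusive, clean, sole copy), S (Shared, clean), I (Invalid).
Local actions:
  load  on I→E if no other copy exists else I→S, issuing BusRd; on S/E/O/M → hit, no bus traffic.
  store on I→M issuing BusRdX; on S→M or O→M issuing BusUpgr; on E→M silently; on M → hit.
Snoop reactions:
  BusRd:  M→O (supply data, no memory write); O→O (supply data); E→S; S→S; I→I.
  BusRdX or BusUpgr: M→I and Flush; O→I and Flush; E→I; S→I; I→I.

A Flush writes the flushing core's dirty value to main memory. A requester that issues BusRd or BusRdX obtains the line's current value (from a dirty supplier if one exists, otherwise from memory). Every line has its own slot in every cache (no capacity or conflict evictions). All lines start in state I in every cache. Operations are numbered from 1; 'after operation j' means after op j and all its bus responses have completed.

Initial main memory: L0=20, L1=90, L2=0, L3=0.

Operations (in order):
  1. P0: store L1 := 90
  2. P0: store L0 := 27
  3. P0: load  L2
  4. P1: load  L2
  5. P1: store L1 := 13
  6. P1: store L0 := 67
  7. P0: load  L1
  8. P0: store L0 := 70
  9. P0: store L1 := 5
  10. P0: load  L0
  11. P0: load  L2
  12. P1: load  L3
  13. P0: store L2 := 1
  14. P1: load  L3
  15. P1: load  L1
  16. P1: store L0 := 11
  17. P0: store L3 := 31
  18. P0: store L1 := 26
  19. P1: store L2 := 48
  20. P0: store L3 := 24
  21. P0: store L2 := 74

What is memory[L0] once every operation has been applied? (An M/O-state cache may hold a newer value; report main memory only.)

  op1 P0: store L1 := 90 → M/I on L1; bus BusRdX; mem=90
  op2 P0: store L0 := 27 → M/I on L0; bus BusRdX; mem=20
  op3 P0: load  L2 → E/I on L2; bus BusRd; mem=0
  op4 P1: load  L2 → S/S on L2; bus BusRd; mem=0
  op5 P1: store L1 := 13 → I/M on L1; bus BusRdX Flush; mem=90
  op6 P1: store L0 := 67 → I/M on L0; bus BusRdX Flush; mem=27
  op7 P0: load  L1 → S/O on L1; bus BusRd; mem=90
  op8 P0: store L0 := 70 → M/I on L0; bus BusRdX Flush; mem=67
  op9 P0: store L1 := 5 → M/I on L1; bus BusUpgr Flush; mem=13
  op10 P0: load  L0 → M/I on L0; bus (none); mem=67
  op11 P0: load  L2 → S/S on L2; bus (none); mem=0
  op12 P1: load  L3 → I/E on L3; bus BusRd; mem=0
  op13 P0: store L2 := 1 → M/I on L2; bus BusUpgr; mem=0
  op14 P1: load  L3 → I/E on L3; bus (none); mem=0
  op15 P1: load  L1 → O/S on L1; bus BusRd; mem=13
  op16 P1: store L0 := 11 → I/M on L0; bus BusRdX Flush; mem=70
  op17 P0: store L3 := 31 → M/I on L3; bus BusRdX; mem=0
  op18 P0: store L1 := 26 → M/I on L1; bus BusUpgr; mem=13
  op19 P1: store L2 := 48 → I/M on L2; bus BusRdX Flush; mem=1
  op20 P0: store L3 := 24 → M/I on L3; bus (none); mem=0
  op21 P0: store L2 := 74 → M/I on L2; bus BusRdX Flush; mem=48

memory[L0] = 70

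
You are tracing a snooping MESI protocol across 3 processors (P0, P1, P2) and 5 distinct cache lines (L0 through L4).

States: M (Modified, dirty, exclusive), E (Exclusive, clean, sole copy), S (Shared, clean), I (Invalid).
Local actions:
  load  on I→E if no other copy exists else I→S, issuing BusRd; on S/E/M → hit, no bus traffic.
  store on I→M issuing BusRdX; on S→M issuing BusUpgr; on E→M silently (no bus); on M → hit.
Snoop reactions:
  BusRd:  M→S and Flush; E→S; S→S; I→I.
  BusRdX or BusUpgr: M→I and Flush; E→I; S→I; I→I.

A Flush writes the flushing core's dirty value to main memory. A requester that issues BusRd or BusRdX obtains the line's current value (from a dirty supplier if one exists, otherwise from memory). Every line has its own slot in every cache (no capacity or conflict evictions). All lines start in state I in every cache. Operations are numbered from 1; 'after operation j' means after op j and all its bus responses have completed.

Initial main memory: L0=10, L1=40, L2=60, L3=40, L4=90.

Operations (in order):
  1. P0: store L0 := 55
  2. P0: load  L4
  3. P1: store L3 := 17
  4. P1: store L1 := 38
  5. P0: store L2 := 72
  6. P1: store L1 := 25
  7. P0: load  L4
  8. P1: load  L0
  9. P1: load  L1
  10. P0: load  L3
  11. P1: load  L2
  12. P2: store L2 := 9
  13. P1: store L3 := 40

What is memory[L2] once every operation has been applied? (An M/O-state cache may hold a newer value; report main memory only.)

1. P0: store L0 := 55  bus=[BusRdX]  L0: P0=M P1=I P2=I  mem[L0]=10
2. P0: load  L4  bus=[BusRd]  L4: P0=E P1=I P2=I  mem[L4]=90
3. P1: store L3 := 17  bus=[BusRdX]  L3: P0=I P1=M P2=I  mem[L3]=40
4. P1: store L1 := 38  bus=[BusRdX]  L1: P0=I P1=M P2=I  mem[L1]=40
5. P0: store L2 := 72  bus=[BusRdX]  L2: P0=M P1=I P2=I  mem[L2]=60
6. P1: store L1 := 25  bus=[-]  L1: P0=I P1=M P2=I  mem[L1]=40
7. P0: load  L4  bus=[-]  L4: P0=E P1=I P2=I  mem[L4]=90
8. P1: load  L0  bus=[BusRd,Flush]  L0: P0=S P1=S P2=I  mem[L0]=55
9. P1: load  L1  bus=[-]  L1: P0=I P1=M P2=I  mem[L1]=40
10. P0: load  L3  bus=[BusRd,Flush]  L3: P0=S P1=S P2=I  mem[L3]=17
11. P1: load  L2  bus=[BusRd,Flush]  L2: P0=S P1=S P2=I  mem[L2]=72
12. P2: store L2 := 9  bus=[BusRdX]  L2: P0=I P1=I P2=M  mem[L2]=72
13. P1: store L3 := 40  bus=[BusUpgr]  L3: P0=I P1=M P2=I  mem[L3]=17

memory[L2] = 72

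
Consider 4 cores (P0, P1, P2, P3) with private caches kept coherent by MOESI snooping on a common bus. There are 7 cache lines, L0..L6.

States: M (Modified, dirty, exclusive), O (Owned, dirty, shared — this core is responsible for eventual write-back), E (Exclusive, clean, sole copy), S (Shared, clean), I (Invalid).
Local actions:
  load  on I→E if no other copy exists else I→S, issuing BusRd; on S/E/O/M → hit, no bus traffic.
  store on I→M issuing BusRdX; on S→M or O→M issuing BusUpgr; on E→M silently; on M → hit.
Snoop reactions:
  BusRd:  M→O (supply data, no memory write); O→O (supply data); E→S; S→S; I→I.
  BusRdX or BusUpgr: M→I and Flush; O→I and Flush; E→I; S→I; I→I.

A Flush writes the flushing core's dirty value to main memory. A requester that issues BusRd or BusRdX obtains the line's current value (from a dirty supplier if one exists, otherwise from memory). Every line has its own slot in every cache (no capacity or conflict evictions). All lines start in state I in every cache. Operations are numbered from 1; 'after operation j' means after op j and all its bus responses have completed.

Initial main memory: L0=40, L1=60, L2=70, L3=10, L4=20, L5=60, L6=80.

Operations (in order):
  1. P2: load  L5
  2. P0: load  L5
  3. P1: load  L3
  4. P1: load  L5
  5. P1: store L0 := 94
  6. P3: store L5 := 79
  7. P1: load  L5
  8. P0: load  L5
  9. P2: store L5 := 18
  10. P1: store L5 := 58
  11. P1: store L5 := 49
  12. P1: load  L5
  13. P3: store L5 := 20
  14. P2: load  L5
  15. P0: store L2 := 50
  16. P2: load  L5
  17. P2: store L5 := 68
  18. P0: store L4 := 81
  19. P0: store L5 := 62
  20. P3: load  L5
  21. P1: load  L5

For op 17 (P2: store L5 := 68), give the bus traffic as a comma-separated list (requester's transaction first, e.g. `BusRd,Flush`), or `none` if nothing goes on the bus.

bus = BusUpgr,Flush

  op1 P2: load  L5 → I/I/E/I on L5; bus BusRd; mem=60
  op2 P0: load  L5 → S/I/S/I on L5; bus BusRd; mem=60
  op3 P1: load  L3 → I/E/I/I on L3; bus BusRd; mem=10
  op4 P1: load  L5 → S/S/S/I on L5; bus BusRd; mem=60
  op5 P1: store L0 := 94 → I/M/I/I on L0; bus BusRdX; mem=40
  op6 P3: store L5 := 79 → I/I/I/M on L5; bus BusRdX; mem=60
  op7 P1: load  L5 → I/S/I/O on L5; bus BusRd; mem=60
  op8 P0: load  L5 → S/S/I/O on L5; bus BusRd; mem=60
  op9 P2: store L5 := 18 → I/I/M/I on L5; bus BusRdX Flush; mem=79
  op10 P1: store L5 := 58 → I/M/I/I on L5; bus BusRdX Flush; mem=18
  op11 P1: store L5 := 49 → I/M/I/I on L5; bus (none); mem=18
  op12 P1: load  L5 → I/M/I/I on L5; bus (none); mem=18
  op13 P3: store L5 := 20 → I/I/I/M on L5; bus BusRdX Flush; mem=49
  op14 P2: load  L5 → I/I/S/O on L5; bus BusRd; mem=49
  op15 P0: store L2 := 50 → M/I/I/I on L2; bus BusRdX; mem=70
  op16 P2: load  L5 → I/I/S/O on L5; bus (none); mem=49
  op17 P2: store L5 := 68 → I/I/M/I on L5; bus BusUpgr Flush; mem=20
  op18 P0: store L4 := 81 → M/I/I/I on L4; bus BusRdX; mem=20
  op19 P0: store L5 := 62 → M/I/I/I on L5; bus BusRdX Flush; mem=68
  op20 P3: load  L5 → O/I/I/S on L5; bus BusRd; mem=68
  op21 P1: load  L5 → O/S/I/S on L5; bus BusRd; mem=68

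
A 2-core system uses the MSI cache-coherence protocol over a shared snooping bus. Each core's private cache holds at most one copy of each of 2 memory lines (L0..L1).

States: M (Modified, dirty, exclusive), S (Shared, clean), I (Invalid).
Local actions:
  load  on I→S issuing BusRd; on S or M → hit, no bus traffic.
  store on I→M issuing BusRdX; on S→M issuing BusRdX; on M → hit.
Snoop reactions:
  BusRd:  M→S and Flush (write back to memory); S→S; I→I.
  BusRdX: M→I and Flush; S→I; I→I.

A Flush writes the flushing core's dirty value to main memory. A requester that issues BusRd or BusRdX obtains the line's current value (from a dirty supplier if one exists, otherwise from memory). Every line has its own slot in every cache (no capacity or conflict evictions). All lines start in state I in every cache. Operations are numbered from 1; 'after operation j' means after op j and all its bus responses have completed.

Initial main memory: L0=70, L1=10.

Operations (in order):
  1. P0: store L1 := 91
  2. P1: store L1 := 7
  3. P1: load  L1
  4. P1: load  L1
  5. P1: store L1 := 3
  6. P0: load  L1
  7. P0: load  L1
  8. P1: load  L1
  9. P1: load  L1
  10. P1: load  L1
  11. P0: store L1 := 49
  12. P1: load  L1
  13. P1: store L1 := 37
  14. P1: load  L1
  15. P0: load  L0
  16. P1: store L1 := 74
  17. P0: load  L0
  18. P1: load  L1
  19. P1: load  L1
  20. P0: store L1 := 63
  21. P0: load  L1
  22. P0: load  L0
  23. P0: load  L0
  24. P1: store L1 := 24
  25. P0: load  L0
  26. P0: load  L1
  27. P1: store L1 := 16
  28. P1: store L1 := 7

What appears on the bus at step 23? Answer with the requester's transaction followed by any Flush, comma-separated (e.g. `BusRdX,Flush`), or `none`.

bus = none

step 1: P0: store L1 := 91  ⟶  MI  (L1)  txn=BusRdX  M[L1]=10
step 2: P1: store L1 := 7  ⟶  IM  (L1)  txn=BusRdX+Flush  M[L1]=91
step 3: P1: load  L1  ⟶  IM  (L1)  txn=∅  M[L1]=91
step 4: P1: load  L1  ⟶  IM  (L1)  txn=∅  M[L1]=91
step 5: P1: store L1 := 3  ⟶  IM  (L1)  txn=∅  M[L1]=91
step 6: P0: load  L1  ⟶  SS  (L1)  txn=BusRd+Flush  M[L1]=3
step 7: P0: load  L1  ⟶  SS  (L1)  txn=∅  M[L1]=3
step 8: P1: load  L1  ⟶  SS  (L1)  txn=∅  M[L1]=3
step 9: P1: load  L1  ⟶  SS  (L1)  txn=∅  M[L1]=3
step 10: P1: load  L1  ⟶  SS  (L1)  txn=∅  M[L1]=3
step 11: P0: store L1 := 49  ⟶  MI  (L1)  txn=BusRdX  M[L1]=3
step 12: P1: load  L1  ⟶  SS  (L1)  txn=BusRd+Flush  M[L1]=49
step 13: P1: store L1 := 37  ⟶  IM  (L1)  txn=BusRdX  M[L1]=49
step 14: P1: load  L1  ⟶  IM  (L1)  txn=∅  M[L1]=49
step 15: P0: load  L0  ⟶  SI  (L0)  txn=BusRd  M[L0]=70
step 16: P1: store L1 := 74  ⟶  IM  (L1)  txn=∅  M[L1]=49
step 17: P0: load  L0  ⟶  SI  (L0)  txn=∅  M[L0]=70
step 18: P1: load  L1  ⟶  IM  (L1)  txn=∅  M[L1]=49
step 19: P1: load  L1  ⟶  IM  (L1)  txn=∅  M[L1]=49
step 20: P0: store L1 := 63  ⟶  MI  (L1)  txn=BusRdX+Flush  M[L1]=74
step 21: P0: load  L1  ⟶  MI  (L1)  txn=∅  M[L1]=74
step 22: P0: load  L0  ⟶  SI  (L0)  txn=∅  M[L0]=70
step 23: P0: load  L0  ⟶  SI  (L0)  txn=∅  M[L0]=70
step 24: P1: store L1 := 24  ⟶  IM  (L1)  txn=BusRdX+Flush  M[L1]=63
step 25: P0: load  L0  ⟶  SI  (L0)  txn=∅  M[L0]=70
step 26: P0: load  L1  ⟶  SS  (L1)  txn=BusRd+Flush  M[L1]=24
step 27: P1: store L1 := 16  ⟶  IM  (L1)  txn=BusRdX  M[L1]=24
step 28: P1: store L1 := 7  ⟶  IM  (L1)  txn=∅  M[L1]=24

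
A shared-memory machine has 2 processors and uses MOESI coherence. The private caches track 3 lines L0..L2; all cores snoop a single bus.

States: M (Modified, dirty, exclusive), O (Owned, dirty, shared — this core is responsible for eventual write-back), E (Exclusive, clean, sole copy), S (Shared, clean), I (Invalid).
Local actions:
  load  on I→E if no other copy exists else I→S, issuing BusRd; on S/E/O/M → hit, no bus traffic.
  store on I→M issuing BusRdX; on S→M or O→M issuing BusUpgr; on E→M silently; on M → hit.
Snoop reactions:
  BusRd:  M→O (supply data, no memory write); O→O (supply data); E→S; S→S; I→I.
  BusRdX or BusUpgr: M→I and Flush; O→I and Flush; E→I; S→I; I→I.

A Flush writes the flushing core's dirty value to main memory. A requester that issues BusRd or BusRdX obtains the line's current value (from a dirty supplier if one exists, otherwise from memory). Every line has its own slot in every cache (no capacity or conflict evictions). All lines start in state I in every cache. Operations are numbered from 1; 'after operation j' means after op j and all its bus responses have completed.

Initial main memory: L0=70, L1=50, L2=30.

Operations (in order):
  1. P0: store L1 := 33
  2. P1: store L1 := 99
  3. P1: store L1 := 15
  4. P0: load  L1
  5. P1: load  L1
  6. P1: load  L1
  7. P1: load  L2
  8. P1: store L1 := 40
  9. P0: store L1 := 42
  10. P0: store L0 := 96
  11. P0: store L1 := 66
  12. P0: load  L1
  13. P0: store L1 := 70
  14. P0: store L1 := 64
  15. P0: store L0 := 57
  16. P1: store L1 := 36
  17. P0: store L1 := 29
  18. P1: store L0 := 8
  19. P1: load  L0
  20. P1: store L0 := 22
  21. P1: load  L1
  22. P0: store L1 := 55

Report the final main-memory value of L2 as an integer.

step 1: P0: store L1 := 33  ⟶  MI  (L1)  txn=BusRdX  M[L1]=50
step 2: P1: store L1 := 99  ⟶  IM  (L1)  txn=BusRdX+Flush  M[L1]=33
step 3: P1: store L1 := 15  ⟶  IM  (L1)  txn=∅  M[L1]=33
step 4: P0: load  L1  ⟶  SO  (L1)  txn=BusRd  M[L1]=33
step 5: P1: load  L1  ⟶  SO  (L1)  txn=∅  M[L1]=33
step 6: P1: load  L1  ⟶  SO  (L1)  txn=∅  M[L1]=33
step 7: P1: load  L2  ⟶  IE  (L2)  txn=BusRd  M[L2]=30
step 8: P1: store L1 := 40  ⟶  IM  (L1)  txn=BusUpgr  M[L1]=33
step 9: P0: store L1 := 42  ⟶  MI  (L1)  txn=BusRdX+Flush  M[L1]=40
step 10: P0: store L0 := 96  ⟶  MI  (L0)  txn=BusRdX  M[L0]=70
step 11: P0: store L1 := 66  ⟶  MI  (L1)  txn=∅  M[L1]=40
step 12: P0: load  L1  ⟶  MI  (L1)  txn=∅  M[L1]=40
step 13: P0: store L1 := 70  ⟶  MI  (L1)  txn=∅  M[L1]=40
step 14: P0: store L1 := 64  ⟶  MI  (L1)  txn=∅  M[L1]=40
step 15: P0: store L0 := 57  ⟶  MI  (L0)  txn=∅  M[L0]=70
step 16: P1: store L1 := 36  ⟶  IM  (L1)  txn=BusRdX+Flush  M[L1]=64
step 17: P0: store L1 := 29  ⟶  MI  (L1)  txn=BusRdX+Flush  M[L1]=36
step 18: P1: store L0 := 8  ⟶  IM  (L0)  txn=BusRdX+Flush  M[L0]=57
step 19: P1: load  L0  ⟶  IM  (L0)  txn=∅  M[L0]=57
step 20: P1: store L0 := 22  ⟶  IM  (L0)  txn=∅  M[L0]=57
step 21: P1: load  L1  ⟶  OS  (L1)  txn=BusRd  M[L1]=36
step 22: P0: store L1 := 55  ⟶  MI  (L1)  txn=BusUpgr  M[L1]=36

memory[L2] = 30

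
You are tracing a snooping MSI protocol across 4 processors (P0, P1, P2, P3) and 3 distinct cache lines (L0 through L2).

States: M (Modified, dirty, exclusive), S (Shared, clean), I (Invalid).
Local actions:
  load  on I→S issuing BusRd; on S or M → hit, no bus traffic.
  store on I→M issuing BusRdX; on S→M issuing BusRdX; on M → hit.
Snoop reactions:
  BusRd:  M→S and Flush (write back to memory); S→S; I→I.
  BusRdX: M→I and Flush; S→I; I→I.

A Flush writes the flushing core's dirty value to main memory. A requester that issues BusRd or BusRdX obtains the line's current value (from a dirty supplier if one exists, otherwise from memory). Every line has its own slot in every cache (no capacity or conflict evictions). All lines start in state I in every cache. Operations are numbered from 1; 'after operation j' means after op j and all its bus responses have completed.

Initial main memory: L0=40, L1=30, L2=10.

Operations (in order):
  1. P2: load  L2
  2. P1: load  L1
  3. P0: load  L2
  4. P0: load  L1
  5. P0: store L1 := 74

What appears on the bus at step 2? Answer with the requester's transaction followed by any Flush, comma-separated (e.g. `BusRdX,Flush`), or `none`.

bus = BusRd

step 1: P2: load  L2  ⟶  IISI  (L2)  txn=BusRd  M[L2]=10
step 2: P1: load  L1  ⟶  ISII  (L1)  txn=BusRd  M[L1]=30
step 3: P0: load  L2  ⟶  SISI  (L2)  txn=BusRd  M[L2]=10
step 4: P0: load  L1  ⟶  SSII  (L1)  txn=BusRd  M[L1]=30
step 5: P0: store L1 := 74  ⟶  MIII  (L1)  txn=BusRdX  M[L1]=30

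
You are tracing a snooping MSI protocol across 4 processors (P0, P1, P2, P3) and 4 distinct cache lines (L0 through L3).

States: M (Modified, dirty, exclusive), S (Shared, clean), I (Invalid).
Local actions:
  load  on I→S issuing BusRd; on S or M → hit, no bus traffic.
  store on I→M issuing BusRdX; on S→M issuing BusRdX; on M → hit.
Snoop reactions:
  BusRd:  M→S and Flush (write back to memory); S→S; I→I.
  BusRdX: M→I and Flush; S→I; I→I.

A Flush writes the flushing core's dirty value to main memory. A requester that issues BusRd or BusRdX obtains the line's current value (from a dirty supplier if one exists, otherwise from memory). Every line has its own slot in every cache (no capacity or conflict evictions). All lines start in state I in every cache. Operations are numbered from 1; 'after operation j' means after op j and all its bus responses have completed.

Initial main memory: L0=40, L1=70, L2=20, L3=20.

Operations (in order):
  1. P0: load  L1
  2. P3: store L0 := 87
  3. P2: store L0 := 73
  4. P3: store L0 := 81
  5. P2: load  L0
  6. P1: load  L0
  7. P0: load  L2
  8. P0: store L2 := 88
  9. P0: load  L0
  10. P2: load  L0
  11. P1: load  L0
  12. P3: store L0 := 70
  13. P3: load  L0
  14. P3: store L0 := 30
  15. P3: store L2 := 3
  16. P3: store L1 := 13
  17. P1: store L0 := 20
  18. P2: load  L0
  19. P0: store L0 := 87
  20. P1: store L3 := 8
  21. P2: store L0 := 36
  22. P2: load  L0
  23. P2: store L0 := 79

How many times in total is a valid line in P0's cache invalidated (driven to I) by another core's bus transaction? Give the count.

invalidations = 4

  op1 P0: load  L1 → S/I/I/I on L1; bus BusRd; mem=70
  op2 P3: store L0 := 87 → I/I/I/M on L0; bus BusRdX; mem=40
  op3 P2: store L0 := 73 → I/I/M/I on L0; bus BusRdX Flush; mem=87
  op4 P3: store L0 := 81 → I/I/I/M on L0; bus BusRdX Flush; mem=73
  op5 P2: load  L0 → I/I/S/S on L0; bus BusRd Flush; mem=81
  op6 P1: load  L0 → I/S/S/S on L0; bus BusRd; mem=81
  op7 P0: load  L2 → S/I/I/I on L2; bus BusRd; mem=20
  op8 P0: store L2 := 88 → M/I/I/I on L2; bus BusRdX; mem=20
  op9 P0: load  L0 → S/S/S/S on L0; bus BusRd; mem=81
  op10 P2: load  L0 → S/S/S/S on L0; bus (none); mem=81
  op11 P1: load  L0 → S/S/S/S on L0; bus (none); mem=81
  op12 P3: store L0 := 70 → I/I/I/M on L0; bus BusRdX; mem=81
  op13 P3: load  L0 → I/I/I/M on L0; bus (none); mem=81
  op14 P3: store L0 := 30 → I/I/I/M on L0; bus (none); mem=81
  op15 P3: store L2 := 3 → I/I/I/M on L2; bus BusRdX Flush; mem=88
  op16 P3: store L1 := 13 → I/I/I/M on L1; bus BusRdX; mem=70
  op17 P1: store L0 := 20 → I/M/I/I on L0; bus BusRdX Flush; mem=30
  op18 P2: load  L0 → I/S/S/I on L0; bus BusRd Flush; mem=20
  op19 P0: store L0 := 87 → M/I/I/I on L0; bus BusRdX; mem=20
  op20 P1: store L3 := 8 → I/M/I/I on L3; bus BusRdX; mem=20
  op21 P2: store L0 := 36 → I/I/M/I on L0; bus BusRdX Flush; mem=87
  op22 P2: load  L0 → I/I/M/I on L0; bus (none); mem=87
  op23 P2: store L0 := 79 → I/I/M/I on L0; bus (none); mem=87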